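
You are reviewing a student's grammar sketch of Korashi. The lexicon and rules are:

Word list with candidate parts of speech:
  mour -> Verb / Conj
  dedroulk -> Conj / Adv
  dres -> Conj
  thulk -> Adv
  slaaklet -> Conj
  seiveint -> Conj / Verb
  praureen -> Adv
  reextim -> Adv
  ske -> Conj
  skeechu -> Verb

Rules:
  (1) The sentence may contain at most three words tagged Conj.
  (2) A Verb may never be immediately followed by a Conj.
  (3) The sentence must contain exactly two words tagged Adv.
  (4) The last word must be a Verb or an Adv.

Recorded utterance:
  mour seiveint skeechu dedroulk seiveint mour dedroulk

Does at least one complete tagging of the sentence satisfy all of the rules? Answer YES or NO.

YES

Candidates per position — 1:mour {Verb,Conj}; 2:seiveint {Conj,Verb}; 3:skeechu {Verb}; 4:dedroulk {Conj,Adv}; 5:seiveint {Conj,Verb}; 6:mour {Verb,Conj}; 7:dedroulk {Conj,Adv}.
One satisfying assignment: Conj Verb Verb Adv Verb Verb Adv.
Verifying each rule — rule 1 holds; rule 2 holds; rule 3 holds; rule 4 holds.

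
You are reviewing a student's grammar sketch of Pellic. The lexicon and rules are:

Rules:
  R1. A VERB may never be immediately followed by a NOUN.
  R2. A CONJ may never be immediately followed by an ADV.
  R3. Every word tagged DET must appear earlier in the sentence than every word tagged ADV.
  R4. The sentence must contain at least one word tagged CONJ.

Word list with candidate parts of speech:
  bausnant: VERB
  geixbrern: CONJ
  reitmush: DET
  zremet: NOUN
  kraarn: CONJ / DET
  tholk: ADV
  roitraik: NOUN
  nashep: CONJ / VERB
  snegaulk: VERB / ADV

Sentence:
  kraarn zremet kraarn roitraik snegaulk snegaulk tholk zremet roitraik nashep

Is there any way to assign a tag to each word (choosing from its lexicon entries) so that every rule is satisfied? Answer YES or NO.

YES

Candidates per position — 1:kraarn {CONJ,DET}; 2:zremet {NOUN}; 3:kraarn {CONJ,DET}; 4:roitraik {NOUN}; 5:snegaulk {VERB,ADV}; 6:snegaulk {VERB,ADV}; 7:tholk {ADV}; 8:zremet {NOUN}; 9:roitraik {NOUN}; 10:nashep {CONJ,VERB}.
One satisfying assignment: DET NOUN CONJ NOUN ADV VERB ADV NOUN NOUN CONJ.
Rule-by-rule: rule 1 ok; rule 2 ok; rule 3 ok; rule 4 ok.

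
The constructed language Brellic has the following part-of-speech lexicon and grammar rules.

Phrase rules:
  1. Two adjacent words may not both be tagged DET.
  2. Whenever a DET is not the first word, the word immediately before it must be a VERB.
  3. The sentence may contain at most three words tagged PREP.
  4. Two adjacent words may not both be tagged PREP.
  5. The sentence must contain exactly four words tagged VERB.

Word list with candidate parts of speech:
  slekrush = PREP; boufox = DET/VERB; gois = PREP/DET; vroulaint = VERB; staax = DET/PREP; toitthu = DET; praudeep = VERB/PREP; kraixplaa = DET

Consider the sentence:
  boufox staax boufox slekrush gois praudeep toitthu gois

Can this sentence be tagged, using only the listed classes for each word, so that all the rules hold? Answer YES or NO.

Candidates per position — 1:boufox {DET,VERB}; 2:staax {DET,PREP}; 3:boufox {DET,VERB}; 4:slekrush {PREP}; 5:gois {PREP,DET}; 6:praudeep {VERB,PREP}; 7:toitthu {DET}; 8:gois {PREP,DET}.
Rule 5 cannot be satisfied by any choice of tags from the lexicon.
So there is no consistent tagging.

NO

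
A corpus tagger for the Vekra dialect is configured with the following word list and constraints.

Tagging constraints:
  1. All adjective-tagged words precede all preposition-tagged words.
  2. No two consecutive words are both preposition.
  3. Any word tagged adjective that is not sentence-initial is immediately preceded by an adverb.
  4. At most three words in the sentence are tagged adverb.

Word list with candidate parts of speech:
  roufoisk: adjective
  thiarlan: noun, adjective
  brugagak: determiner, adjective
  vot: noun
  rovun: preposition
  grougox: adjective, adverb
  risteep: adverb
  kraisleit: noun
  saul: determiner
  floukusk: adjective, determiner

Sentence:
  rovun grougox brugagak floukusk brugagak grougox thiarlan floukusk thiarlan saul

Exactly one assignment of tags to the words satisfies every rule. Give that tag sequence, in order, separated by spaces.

preposition adverb determiner determiner determiner adverb noun determiner noun determiner

Candidates per position — 1:rovun {preposition}; 2:grougox {adjective,adverb}; 3:brugagak {determiner,adjective}; 4:floukusk {adjective,determiner}; 5:brugagak {determiner,adjective}; 6:grougox {adjective,adverb}; 7:thiarlan {noun,adjective}; 8:floukusk {adjective,determiner}; 9:thiarlan {noun,adjective}; 10:saul {determiner}.
Word 2 cannot be adjective — rule 1 would then fail for every completion. It is adverb.
Word 3 cannot be adjective — rule 1 would then fail for every completion. It is determiner.
Word 4 cannot be adjective — rule 1 would then fail for every completion. It is determiner.
Word 5 cannot be adjective — rule 1 would then fail for every completion. It is determiner.
Word 6 cannot be adjective — rule 1 would then fail for every completion. It is adverb.
Word 7 cannot be adjective — rule 1 would then fail for every completion. It is noun.
Word 8 cannot be adjective — rule 1 would then fail for every completion. It is determiner.
Word 9 cannot be adjective — rule 1 would then fail for every completion. It is noun.
So the tagging must be: preposition adverb determiner determiner determiner adverb noun determiner noun determiner.
Verifying each rule — rule 1 satisfied; rule 2 satisfied; rule 3 satisfied; rule 4 satisfied.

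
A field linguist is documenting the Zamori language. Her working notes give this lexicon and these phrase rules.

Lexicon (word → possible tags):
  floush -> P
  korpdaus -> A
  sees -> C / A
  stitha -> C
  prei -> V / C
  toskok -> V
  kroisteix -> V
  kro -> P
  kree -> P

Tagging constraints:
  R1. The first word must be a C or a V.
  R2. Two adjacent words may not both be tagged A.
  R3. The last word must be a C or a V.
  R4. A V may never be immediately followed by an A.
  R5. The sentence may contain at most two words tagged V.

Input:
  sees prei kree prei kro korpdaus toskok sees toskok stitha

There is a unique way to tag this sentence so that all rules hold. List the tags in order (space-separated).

C C P C P A V C V C

Candidates per position — 1:sees {C,A}; 2:prei {V,C}; 3:kree {P}; 4:prei {V,C}; 5:kro {P}; 6:korpdaus {A}; 7:toskok {V}; 8:sees {C,A}; 9:toskok {V}; 10:stitha {C}.
If word 1 were A, no tagging could satisfy rule 1; so word 1 is C.
If word 2 were V, no tagging could satisfy rule 5; so word 2 is C.
If word 4 were V, no tagging could satisfy rule 5; so word 4 is C.
If word 8 were A, no tagging could satisfy rule 4; so word 8 is C.
So the tagging must be: C C P C P A V C V C.
Verifying each rule — rule 1 holds; rule 2 holds; rule 3 holds; rule 4 holds; rule 5 holds.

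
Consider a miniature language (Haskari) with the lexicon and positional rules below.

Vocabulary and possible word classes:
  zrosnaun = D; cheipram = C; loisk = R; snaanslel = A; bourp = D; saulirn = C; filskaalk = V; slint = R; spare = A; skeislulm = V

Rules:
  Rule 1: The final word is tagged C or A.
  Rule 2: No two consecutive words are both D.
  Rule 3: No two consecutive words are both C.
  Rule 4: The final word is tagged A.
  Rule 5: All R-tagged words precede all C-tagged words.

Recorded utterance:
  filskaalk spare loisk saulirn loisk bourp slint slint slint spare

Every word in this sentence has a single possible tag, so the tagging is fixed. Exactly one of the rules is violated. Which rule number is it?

5

Fixed tagging: V A R C R D R R R A.
Checking each rule: R1 holds, R2 holds, R3 holds, R4 holds, R5 violated.
Only rule 5 fails.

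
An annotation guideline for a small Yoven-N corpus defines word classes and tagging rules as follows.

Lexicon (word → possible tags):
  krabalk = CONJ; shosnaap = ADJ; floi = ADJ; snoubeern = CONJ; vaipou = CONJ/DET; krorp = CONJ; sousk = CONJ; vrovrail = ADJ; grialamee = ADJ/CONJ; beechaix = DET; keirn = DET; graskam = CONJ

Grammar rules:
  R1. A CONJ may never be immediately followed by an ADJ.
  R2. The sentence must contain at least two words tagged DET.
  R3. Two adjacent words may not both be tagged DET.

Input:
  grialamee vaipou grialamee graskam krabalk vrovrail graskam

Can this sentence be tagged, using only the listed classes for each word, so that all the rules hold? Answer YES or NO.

NO

Candidates per position — 1:grialamee {ADJ,CONJ}; 2:vaipou {CONJ,DET}; 3:grialamee {ADJ,CONJ}; 4:graskam {CONJ}; 5:krabalk {CONJ}; 6:vrovrail {ADJ}; 7:graskam {CONJ}.
Rule 1 cannot be satisfied by any choice of tags from the lexicon.
So there is no consistent tagging.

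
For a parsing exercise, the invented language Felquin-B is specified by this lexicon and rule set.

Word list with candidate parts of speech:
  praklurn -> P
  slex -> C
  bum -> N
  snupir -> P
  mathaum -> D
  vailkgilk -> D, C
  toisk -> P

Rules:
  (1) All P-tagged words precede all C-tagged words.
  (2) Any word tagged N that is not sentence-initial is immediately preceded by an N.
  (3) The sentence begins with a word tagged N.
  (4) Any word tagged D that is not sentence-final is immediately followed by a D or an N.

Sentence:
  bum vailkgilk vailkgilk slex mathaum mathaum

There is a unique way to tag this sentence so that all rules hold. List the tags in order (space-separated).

N C C C D D

Candidates per position — 1:bum {N}; 2:vailkgilk {D,C}; 3:vailkgilk {D,C}; 4:slex {C}; 5:mathaum {D}; 6:mathaum {D}.
Word 2 cannot be D — rule 4 would then fail for every completion. It is C.
Word 3 cannot be D — rule 4 would then fail for every completion. It is C.
The unique satisfying tagging is: N C C C D D.
Checking: rule 1 holds; rule 2 holds; rule 3 holds; rule 4 holds.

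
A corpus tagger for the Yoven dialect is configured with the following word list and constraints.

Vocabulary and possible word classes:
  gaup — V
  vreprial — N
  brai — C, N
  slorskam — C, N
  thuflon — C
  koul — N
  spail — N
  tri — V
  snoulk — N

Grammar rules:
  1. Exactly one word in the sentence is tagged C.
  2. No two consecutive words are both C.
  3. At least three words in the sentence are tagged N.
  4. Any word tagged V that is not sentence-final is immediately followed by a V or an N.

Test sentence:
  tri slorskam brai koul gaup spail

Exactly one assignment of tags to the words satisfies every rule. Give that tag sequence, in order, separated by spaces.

Candidates per position — 1:tri {V}; 2:slorskam {C,N}; 3:brai {C,N}; 4:koul {N}; 5:gaup {V}; 6:spail {N}.
Position 2: C is ruled out by rule 4; that leaves N.
Position 3: N is ruled out by rule 1; that leaves C.
So the tagging must be: V N C N V N.
Rule-by-rule: rule 1 ✓; rule 2 ✓; rule 3 ✓; rule 4 ✓.

V N C N V N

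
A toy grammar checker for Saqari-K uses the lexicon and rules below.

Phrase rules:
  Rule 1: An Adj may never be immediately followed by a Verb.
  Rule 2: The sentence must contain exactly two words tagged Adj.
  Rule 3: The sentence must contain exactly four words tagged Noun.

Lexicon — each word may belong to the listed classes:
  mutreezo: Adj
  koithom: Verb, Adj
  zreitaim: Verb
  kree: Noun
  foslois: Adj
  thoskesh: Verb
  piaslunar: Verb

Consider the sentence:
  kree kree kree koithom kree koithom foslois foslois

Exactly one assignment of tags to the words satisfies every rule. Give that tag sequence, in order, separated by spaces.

Candidates per position — 1:kree {Noun}; 2:kree {Noun}; 3:kree {Noun}; 4:koithom {Verb,Adj}; 5:kree {Noun}; 6:koithom {Verb,Adj}; 7:foslois {Adj}; 8:foslois {Adj}.
Position 4: Adj is ruled out by rule 2; that leaves Verb.
Position 6: Adj is ruled out by rule 2; that leaves Verb.
So the tagging must be: Noun Noun Noun Verb Noun Verb Adj Adj.
Check: rule 1 ✓; rule 2 ✓; rule 3 ✓.

Noun Noun Noun Verb Noun Verb Adj Adj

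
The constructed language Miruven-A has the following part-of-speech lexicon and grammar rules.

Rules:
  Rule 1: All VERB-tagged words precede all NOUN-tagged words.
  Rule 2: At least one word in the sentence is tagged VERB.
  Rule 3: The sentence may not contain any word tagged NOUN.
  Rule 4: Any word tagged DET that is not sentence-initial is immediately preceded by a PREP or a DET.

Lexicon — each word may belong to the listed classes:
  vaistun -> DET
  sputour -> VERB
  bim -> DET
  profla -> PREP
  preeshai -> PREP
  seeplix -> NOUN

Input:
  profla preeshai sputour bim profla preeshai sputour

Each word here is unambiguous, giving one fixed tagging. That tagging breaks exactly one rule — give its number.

4

Fixed tagging: PREP PREP VERB DET PREP PREP VERB.
Applying the rules: R1 holds, R2 holds, R3 holds, R4 violated.
Only rule 4 fails.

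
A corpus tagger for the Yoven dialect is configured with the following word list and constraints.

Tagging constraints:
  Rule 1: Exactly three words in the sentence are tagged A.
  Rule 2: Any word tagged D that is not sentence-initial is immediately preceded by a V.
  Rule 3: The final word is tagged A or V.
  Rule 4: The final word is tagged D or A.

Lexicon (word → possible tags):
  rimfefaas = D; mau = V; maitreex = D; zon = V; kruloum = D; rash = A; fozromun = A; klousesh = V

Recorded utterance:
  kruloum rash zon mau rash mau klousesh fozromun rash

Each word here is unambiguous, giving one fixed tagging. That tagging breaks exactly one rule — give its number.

Fixed tagging: D A V V A V V A A.
Rule check: R1 fails, R2 ok, R3 ok, R4 ok.
Only rule 1 fails.

1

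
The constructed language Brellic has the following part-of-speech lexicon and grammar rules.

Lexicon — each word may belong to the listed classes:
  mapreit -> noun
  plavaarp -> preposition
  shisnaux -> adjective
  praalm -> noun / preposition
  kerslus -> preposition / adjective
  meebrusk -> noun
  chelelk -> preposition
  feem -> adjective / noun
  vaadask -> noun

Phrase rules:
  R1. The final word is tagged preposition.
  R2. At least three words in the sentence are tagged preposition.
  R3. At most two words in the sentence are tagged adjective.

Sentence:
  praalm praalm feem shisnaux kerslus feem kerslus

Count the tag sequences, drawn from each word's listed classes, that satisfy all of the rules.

10

Candidates per position — 1:praalm {noun,preposition}; 2:praalm {noun,preposition}; 3:feem {adjective,noun}; 4:shisnaux {adjective}; 5:kerslus {preposition,adjective}; 6:feem {adjective,noun}; 7:kerslus {preposition,adjective}.
There are 64 candidate sequences in total.
Checking each against the rules leaves 10 sequences.
Count = 10.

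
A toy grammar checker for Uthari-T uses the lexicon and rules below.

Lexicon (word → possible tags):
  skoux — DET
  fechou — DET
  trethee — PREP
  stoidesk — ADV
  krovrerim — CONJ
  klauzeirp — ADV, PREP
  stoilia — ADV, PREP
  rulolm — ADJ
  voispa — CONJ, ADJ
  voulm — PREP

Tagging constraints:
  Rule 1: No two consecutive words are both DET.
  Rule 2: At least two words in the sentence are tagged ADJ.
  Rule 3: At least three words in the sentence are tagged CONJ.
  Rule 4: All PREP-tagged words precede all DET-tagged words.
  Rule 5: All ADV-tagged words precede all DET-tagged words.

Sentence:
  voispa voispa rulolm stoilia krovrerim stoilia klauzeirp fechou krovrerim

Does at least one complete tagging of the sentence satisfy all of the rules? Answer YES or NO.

YES

Candidates per position — 1:voispa {CONJ,ADJ}; 2:voispa {CONJ,ADJ}; 3:rulolm {ADJ}; 4:stoilia {ADV,PREP}; 5:krovrerim {CONJ}; 6:stoilia {ADV,PREP}; 7:klauzeirp {ADV,PREP}; 8:fechou {DET}; 9:krovrerim {CONJ}.
One satisfying assignment: ADJ CONJ ADJ PREP CONJ PREP ADV DET CONJ.
Check: rule 1 ✓; rule 2 ✓; rule 3 ✓; rule 4 ✓; rule 5 ✓.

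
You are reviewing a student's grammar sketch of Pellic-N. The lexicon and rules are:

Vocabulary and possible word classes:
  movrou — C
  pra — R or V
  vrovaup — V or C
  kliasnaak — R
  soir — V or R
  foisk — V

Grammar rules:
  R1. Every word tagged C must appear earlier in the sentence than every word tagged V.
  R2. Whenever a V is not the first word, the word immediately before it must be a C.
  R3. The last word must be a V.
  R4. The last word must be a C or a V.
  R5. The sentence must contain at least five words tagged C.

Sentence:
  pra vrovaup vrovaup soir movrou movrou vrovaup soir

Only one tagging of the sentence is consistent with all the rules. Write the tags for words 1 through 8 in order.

Candidates per position — 1:pra {R,V}; 2:vrovaup {V,C}; 3:vrovaup {V,C}; 4:soir {V,R}; 5:movrou {C}; 6:movrou {C}; 7:vrovaup {V,C}; 8:soir {V,R}.
Word 1 cannot be V — rule 1 would then fail for every completion. It is R.
Word 2 cannot be V — rule 1 would then fail for every completion. It is C.
Word 3 cannot be V — rule 1 would then fail for every completion. It is C.
Word 4 cannot be V — rule 1 would then fail for every completion. It is R.
Word 7 cannot be V — rule 5 would then fail for every completion. It is C.
Word 8 cannot be R — rule 3 would then fail for every completion. It is V.
That leaves exactly one tagging: R C C R C C C V.
Rule-by-rule: rule 1 holds; rule 2 holds; rule 3 holds; rule 4 holds; rule 5 holds.

R C C R C C C V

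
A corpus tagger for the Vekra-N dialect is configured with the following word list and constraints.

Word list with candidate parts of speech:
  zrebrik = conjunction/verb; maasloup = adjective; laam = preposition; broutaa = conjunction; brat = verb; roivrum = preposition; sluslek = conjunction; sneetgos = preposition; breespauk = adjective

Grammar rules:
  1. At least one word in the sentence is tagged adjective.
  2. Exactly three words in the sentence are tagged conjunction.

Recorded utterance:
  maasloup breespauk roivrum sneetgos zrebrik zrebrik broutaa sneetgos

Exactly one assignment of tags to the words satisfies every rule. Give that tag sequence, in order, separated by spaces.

Candidates per position — 1:maasloup {adjective}; 2:breespauk {adjective}; 3:roivrum {preposition}; 4:sneetgos {preposition}; 5:zrebrik {conjunction,verb}; 6:zrebrik {conjunction,verb}; 7:broutaa {conjunction}; 8:sneetgos {preposition}.
Position 5: tagging it verb would leave rule 2 unsatisfiable, so it must be conjunction.
Position 6: tagging it verb would leave rule 2 unsatisfiable, so it must be conjunction.
The unique satisfying tagging is: adjective adjective preposition preposition conjunction conjunction conjunction preposition.
Check: rule 1 ok; rule 2 ok.

adjective adjective preposition preposition conjunction conjunction conjunction preposition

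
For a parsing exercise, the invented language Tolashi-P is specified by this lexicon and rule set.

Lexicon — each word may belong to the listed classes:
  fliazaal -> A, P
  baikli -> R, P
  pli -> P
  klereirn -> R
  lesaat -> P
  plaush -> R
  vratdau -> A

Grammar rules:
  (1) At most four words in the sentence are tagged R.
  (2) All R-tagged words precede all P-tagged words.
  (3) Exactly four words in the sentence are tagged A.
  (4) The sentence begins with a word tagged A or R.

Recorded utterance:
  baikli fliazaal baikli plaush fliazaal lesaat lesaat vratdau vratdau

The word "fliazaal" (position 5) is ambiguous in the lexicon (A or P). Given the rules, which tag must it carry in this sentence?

A

Candidates per position — 1:baikli {R,P}; 2:fliazaal {A,P}; 3:baikli {R,P}; 4:plaush {R}; 5:fliazaal {A,P}; 6:lesaat {P}; 7:lesaat {P}; 8:vratdau {A}; 9:vratdau {A}.
Word 1 cannot be P — rule 2 would then fail for every completion. It is R.
Word 2 cannot be P — rule 2 would then fail for every completion. It is A.
Word 3 cannot be P — rule 2 would then fail for every completion. It is R.
Word 5 cannot be P — rule 3 would then fail for every completion. It is A.
The unique satisfying tagging is: R A R R A P P A A.
Checking: rule 1 satisfied; rule 2 satisfied; rule 3 satisfied; rule 4 satisfied.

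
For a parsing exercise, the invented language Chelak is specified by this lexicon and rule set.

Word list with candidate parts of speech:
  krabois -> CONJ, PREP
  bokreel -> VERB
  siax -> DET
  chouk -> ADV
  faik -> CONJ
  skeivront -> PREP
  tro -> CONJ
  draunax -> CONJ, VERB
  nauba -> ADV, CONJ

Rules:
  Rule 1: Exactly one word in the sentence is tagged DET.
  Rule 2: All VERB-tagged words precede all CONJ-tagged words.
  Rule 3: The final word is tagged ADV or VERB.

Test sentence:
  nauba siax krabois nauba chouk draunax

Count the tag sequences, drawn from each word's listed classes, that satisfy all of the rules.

1

Candidates per position — 1:nauba {ADV,CONJ}; 2:siax {DET}; 3:krabois {CONJ,PREP}; 4:nauba {ADV,CONJ}; 5:chouk {ADV}; 6:draunax {CONJ,VERB}.
There are 16 candidate sequences in total.
The sequences that satisfy every rule: ADV DET PREP ADV ADV VERB.
Count = 1.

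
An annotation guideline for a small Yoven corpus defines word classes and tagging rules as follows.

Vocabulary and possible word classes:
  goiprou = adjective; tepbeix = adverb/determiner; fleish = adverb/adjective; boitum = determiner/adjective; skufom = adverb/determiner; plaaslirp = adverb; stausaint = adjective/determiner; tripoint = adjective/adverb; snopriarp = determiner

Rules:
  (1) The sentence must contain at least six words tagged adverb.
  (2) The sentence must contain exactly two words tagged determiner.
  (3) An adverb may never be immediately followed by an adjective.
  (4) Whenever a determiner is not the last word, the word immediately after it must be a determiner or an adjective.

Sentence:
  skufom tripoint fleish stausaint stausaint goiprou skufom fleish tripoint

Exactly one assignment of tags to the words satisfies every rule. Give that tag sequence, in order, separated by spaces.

adverb adverb adverb determiner determiner adjective adverb adverb adverb

Candidates per position — 1:skufom {adverb,determiner}; 2:tripoint {adjective,adverb}; 3:fleish {adverb,adjective}; 4:stausaint {adjective,determiner}; 5:stausaint {adjective,determiner}; 6:goiprou {adjective}; 7:skufom {adverb,determiner}; 8:fleish {adverb,adjective}; 9:tripoint {adjective,adverb}.
Position 1: tagging it determiner would leave rule 1 unsatisfiable, so it must be adverb.
Position 2: tagging it adjective would leave rule 1 unsatisfiable, so it must be adverb.
Position 3: tagging it adjective would leave rule 1 unsatisfiable, so it must be adverb.
Position 4: tagging it adjective would leave rule 3 unsatisfiable, so it must be determiner.
Position 7: tagging it determiner would leave rule 1 unsatisfiable, so it must be adverb.
Position 8: tagging it adjective would leave rule 1 unsatisfiable, so it must be adverb.
Position 9: tagging it adjective would leave rule 1 unsatisfiable, so it must be adverb.
Position 5: tagging it adjective would leave rule 2 unsatisfiable, so it must be determiner.
The unique satisfying tagging is: adverb adverb adverb determiner determiner adjective adverb adverb adverb.
Verifying each rule — rule 1 ok; rule 2 ok; rule 3 ok; rule 4 ok.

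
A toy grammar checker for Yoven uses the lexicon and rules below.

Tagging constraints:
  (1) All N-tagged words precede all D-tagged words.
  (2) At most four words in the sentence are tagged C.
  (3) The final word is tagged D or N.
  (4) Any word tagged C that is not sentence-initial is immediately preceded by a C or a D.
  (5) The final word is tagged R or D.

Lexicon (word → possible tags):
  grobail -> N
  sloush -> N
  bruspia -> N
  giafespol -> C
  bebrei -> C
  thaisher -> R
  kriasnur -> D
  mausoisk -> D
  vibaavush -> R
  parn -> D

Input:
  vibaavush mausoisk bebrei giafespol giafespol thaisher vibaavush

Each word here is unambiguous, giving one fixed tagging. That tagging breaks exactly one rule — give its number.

3

Fixed tagging: R D C C C R R.
Rule check: R1 ok, R2 ok, R3 fails, R4 ok, R5 ok.
Only rule 3 fails.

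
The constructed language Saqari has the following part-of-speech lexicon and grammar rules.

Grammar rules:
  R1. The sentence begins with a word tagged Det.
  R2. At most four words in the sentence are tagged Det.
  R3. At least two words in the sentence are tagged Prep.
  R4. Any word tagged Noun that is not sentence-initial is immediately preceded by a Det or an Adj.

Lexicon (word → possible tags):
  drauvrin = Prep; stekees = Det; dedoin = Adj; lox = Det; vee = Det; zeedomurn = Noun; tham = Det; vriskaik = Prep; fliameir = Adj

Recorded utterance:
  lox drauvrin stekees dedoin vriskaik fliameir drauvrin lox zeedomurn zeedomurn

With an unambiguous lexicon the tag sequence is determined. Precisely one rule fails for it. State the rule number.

Fixed tagging: Det Prep Det Adj Prep Adj Prep Det Noun Noun.
Rule check: R1 holds, R2 holds, R3 holds, R4 violated.
Only rule 4 fails.

4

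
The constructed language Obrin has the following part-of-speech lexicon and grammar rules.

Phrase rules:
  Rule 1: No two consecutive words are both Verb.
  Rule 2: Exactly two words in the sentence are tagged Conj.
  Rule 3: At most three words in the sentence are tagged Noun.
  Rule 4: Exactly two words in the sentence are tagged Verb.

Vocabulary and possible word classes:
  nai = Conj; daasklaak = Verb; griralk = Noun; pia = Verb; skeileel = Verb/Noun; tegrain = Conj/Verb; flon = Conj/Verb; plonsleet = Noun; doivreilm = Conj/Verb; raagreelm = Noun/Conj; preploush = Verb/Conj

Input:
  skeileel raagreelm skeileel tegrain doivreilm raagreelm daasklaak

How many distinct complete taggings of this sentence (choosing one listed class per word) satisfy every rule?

6

Candidates per position — 1:skeileel {Verb,Noun}; 2:raagreelm {Noun,Conj}; 3:skeileel {Verb,Noun}; 4:tegrain {Conj,Verb}; 5:doivreilm {Conj,Verb}; 6:raagreelm {Noun,Conj}; 7:daasklaak {Verb}.
There are 64 candidate sequences in total.
Checking each against the rules leaves 6 sequences.
Count = 6.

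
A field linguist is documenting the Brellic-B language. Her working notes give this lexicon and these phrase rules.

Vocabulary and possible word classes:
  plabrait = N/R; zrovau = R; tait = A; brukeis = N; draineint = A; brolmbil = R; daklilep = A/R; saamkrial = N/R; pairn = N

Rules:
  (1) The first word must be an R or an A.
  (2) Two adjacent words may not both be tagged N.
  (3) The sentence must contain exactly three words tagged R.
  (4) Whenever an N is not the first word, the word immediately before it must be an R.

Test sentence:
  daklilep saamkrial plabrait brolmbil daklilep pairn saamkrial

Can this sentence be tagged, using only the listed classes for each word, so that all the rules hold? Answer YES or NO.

NO

Candidates per position — 1:daklilep {A,R}; 2:saamkrial {N,R}; 3:plabrait {N,R}; 4:brolmbil {R}; 5:daklilep {A,R}; 6:pairn {N}; 7:saamkrial {N,R}.
Every candidate sequence violates at least one rule; no consistent tagging exists.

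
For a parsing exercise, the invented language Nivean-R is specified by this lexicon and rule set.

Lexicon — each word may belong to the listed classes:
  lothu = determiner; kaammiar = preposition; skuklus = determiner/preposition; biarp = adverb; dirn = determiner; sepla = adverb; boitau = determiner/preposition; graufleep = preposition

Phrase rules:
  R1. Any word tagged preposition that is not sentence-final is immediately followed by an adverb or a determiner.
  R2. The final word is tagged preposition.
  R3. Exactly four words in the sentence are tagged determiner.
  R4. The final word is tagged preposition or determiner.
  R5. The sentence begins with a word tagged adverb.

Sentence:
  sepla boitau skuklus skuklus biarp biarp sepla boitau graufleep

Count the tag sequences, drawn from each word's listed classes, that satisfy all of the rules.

1

Candidates per position — 1:sepla {adverb}; 2:boitau {determiner,preposition}; 3:skuklus {determiner,preposition}; 4:skuklus {determiner,preposition}; 5:biarp {adverb}; 6:biarp {adverb}; 7:sepla {adverb}; 8:boitau {determiner,preposition}; 9:graufleep {preposition}.
There are 16 candidate sequences in total.
The sequences that satisfy every rule: adverb determiner determiner determiner adverb adverb adverb determiner preposition.
Count = 1.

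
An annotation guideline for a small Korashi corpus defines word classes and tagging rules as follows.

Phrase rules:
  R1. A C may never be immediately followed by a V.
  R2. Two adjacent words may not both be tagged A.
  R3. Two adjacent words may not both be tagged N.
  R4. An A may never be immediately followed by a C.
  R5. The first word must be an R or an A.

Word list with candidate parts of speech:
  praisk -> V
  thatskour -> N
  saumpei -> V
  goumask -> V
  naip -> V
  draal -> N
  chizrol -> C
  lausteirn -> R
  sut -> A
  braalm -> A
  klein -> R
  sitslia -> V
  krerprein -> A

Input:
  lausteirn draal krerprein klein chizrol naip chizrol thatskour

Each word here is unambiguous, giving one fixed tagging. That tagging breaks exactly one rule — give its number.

1

Fixed tagging: R N A R C V C N.
Rule check: R1 fail, R2 pass, R3 pass, R4 pass, R5 pass.
Only rule 1 fails.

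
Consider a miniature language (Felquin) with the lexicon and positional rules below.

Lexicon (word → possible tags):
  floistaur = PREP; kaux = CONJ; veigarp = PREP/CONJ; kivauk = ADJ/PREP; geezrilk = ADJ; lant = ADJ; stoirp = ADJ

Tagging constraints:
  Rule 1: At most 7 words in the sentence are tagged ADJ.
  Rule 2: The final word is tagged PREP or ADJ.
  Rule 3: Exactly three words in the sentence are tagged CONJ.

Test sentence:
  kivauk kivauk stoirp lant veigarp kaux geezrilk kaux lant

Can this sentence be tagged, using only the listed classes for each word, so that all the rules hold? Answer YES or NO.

Candidates per position — 1:kivauk {ADJ,PREP}; 2:kivauk {ADJ,PREP}; 3:stoirp {ADJ}; 4:lant {ADJ}; 5:veigarp {PREP,CONJ}; 6:kaux {CONJ}; 7:geezrilk {ADJ}; 8:kaux {CONJ}; 9:lant {ADJ}.
One satisfying assignment: ADJ PREP ADJ ADJ CONJ CONJ ADJ CONJ ADJ.
Check: rule 1 ✓; rule 2 ✓; rule 3 ✓.

YES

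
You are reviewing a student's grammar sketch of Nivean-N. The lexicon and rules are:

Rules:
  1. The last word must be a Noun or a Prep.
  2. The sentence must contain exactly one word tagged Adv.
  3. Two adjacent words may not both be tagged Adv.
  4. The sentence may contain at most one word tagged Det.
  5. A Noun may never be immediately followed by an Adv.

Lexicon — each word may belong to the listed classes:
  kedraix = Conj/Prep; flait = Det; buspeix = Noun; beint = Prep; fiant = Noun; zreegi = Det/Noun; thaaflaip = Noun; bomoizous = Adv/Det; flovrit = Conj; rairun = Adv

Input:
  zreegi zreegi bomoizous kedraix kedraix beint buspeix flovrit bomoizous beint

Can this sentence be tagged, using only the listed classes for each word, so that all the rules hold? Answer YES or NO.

Candidates per position — 1:zreegi {Det,Noun}; 2:zreegi {Det,Noun}; 3:bomoizous {Adv,Det}; 4:kedraix {Conj,Prep}; 5:kedraix {Conj,Prep}; 6:beint {Prep}; 7:buspeix {Noun}; 8:flovrit {Conj}; 9:bomoizous {Adv,Det}; 10:beint {Prep}.
One satisfying assignment: Noun Noun Det Conj Prep Prep Noun Conj Adv Prep.
Verifying each rule — rule 1 ✓; rule 2 ✓; rule 3 ✓; rule 4 ✓; rule 5 ✓.

YES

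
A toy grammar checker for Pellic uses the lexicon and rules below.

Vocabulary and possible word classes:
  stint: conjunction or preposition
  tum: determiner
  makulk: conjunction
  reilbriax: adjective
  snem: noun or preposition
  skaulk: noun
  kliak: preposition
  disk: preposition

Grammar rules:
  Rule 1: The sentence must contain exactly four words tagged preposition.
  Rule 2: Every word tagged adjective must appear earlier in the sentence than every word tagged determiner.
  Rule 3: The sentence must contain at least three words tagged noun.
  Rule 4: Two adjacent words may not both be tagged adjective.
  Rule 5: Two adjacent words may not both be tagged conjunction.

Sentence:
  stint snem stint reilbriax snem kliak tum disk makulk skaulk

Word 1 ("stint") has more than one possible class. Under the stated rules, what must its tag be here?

Candidates per position — 1:stint {conjunction,preposition}; 2:snem {noun,preposition}; 3:stint {conjunction,preposition}; 4:reilbriax {adjective}; 5:snem {noun,preposition}; 6:kliak {preposition}; 7:tum {determiner}; 8:disk {preposition}; 9:makulk {conjunction}; 10:skaulk {noun}.
Position 2: tagging it preposition would leave rule 3 unsatisfiable, so it must be noun.
Position 5: tagging it preposition would leave rule 3 unsatisfiable, so it must be noun.
Position 1: tagging it conjunction would leave rule 1 unsatisfiable, so it must be preposition.
Position 3: tagging it conjunction would leave rule 1 unsatisfiable, so it must be preposition.
The unique satisfying tagging is: preposition noun preposition adjective noun preposition determiner preposition conjunction noun.
Rule-by-rule: rule 1 satisfied; rule 2 satisfied; rule 3 satisfied; rule 4 satisfied; rule 5 satisfied.

preposition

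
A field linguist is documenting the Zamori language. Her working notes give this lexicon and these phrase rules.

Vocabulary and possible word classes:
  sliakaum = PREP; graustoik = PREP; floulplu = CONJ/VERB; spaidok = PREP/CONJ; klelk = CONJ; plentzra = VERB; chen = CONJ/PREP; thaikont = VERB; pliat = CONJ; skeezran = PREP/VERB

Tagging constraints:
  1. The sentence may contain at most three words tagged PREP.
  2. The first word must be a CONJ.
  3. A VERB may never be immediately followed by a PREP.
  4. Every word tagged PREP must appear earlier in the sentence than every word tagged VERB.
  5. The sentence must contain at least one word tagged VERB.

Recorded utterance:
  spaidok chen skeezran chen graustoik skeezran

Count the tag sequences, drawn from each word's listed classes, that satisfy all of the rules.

Candidates per position — 1:spaidok {PREP,CONJ}; 2:chen {CONJ,PREP}; 3:skeezran {PREP,VERB}; 4:chen {CONJ,PREP}; 5:graustoik {PREP}; 6:skeezran {PREP,VERB}.
There are 32 candidate sequences in total.
The sequences that satisfy every rule: CONJ CONJ PREP CONJ PREP VERB; CONJ CONJ PREP PREP PREP VERB; CONJ PREP PREP CONJ PREP VERB.
Count = 3.

3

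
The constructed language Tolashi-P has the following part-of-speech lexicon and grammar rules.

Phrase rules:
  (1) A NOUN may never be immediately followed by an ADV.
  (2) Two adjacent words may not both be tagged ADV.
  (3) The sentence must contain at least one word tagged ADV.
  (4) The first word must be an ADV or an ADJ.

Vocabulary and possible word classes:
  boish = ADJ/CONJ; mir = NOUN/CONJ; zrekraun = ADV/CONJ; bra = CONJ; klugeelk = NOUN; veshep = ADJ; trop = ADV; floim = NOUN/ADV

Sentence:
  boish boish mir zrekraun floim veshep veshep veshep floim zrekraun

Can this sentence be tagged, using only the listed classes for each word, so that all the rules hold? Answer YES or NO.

Candidates per position — 1:boish {ADJ,CONJ}; 2:boish {ADJ,CONJ}; 3:mir {NOUN,CONJ}; 4:zrekraun {ADV,CONJ}; 5:floim {NOUN,ADV}; 6:veshep {ADJ}; 7:veshep {ADJ}; 8:veshep {ADJ}; 9:floim {NOUN,ADV}; 10:zrekraun {ADV,CONJ}.
One satisfying assignment: ADJ ADJ NOUN CONJ NOUN ADJ ADJ ADJ ADV CONJ.
Check: rule 1 holds; rule 2 holds; rule 3 holds; rule 4 holds.

YES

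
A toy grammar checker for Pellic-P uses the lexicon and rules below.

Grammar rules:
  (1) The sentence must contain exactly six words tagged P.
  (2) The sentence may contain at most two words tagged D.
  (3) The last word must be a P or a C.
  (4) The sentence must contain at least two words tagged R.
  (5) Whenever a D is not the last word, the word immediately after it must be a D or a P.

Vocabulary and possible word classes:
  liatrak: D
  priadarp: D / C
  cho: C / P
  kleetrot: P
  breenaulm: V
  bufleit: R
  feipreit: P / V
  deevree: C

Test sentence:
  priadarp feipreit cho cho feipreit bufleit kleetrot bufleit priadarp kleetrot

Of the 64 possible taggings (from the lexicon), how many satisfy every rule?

Candidates per position — 1:priadarp {D,C}; 2:feipreit {P,V}; 3:cho {C,P}; 4:cho {C,P}; 5:feipreit {P,V}; 6:bufleit {R}; 7:kleetrot {P}; 8:bufleit {R}; 9:priadarp {D,C}; 10:kleetrot {P}.
There are 64 candidate sequences in total.
The sequences that satisfy every rule: D P P P P R P R D P; D P P P P R P R C P; C P P P P R P R D P; C P P P P R P R C P.
Count = 4.

4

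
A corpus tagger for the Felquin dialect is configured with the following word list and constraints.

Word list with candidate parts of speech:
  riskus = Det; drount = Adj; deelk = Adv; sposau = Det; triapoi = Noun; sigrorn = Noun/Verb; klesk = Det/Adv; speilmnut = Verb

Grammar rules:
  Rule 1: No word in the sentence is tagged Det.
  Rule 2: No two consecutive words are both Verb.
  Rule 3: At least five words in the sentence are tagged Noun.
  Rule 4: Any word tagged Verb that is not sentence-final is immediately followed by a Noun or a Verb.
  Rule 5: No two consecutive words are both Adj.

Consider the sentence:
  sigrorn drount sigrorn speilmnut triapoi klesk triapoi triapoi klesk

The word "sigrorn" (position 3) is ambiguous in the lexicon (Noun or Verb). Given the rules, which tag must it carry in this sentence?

Noun

Candidates per position — 1:sigrorn {Noun,Verb}; 2:drount {Adj}; 3:sigrorn {Noun,Verb}; 4:speilmnut {Verb}; 5:triapoi {Noun}; 6:klesk {Det,Adv}; 7:triapoi {Noun}; 8:triapoi {Noun}; 9:klesk {Det,Adv}.
At position 1, choosing Verb makes rule 3 impossible to satisfy; hence Noun.
At position 3, choosing Verb makes rule 2 impossible to satisfy; hence Noun.
At position 6, choosing Det makes rule 1 impossible to satisfy; hence Adv.
At position 9, choosing Det makes rule 1 impossible to satisfy; hence Adv.
So the tagging must be: Noun Adj Noun Verb Noun Adv Noun Noun Adv.
Rule-by-rule: rule 1 ✓; rule 2 ✓; rule 3 ✓; rule 4 ✓; rule 5 ✓.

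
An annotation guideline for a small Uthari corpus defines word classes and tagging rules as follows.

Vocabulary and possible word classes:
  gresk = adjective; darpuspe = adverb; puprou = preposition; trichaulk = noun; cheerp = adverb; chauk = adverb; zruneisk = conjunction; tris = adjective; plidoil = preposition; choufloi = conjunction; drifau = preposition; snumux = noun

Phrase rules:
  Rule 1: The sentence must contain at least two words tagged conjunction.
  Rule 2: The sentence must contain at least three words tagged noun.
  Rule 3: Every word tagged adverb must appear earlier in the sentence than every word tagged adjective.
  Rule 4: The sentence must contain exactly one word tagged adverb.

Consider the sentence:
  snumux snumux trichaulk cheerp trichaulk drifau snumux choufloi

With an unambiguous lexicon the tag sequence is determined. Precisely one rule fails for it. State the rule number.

Fixed tagging: noun noun noun adverb noun preposition noun conjunction.
Rule check: R1 fails, R2 ok, R3 ok, R4 ok.
Only rule 1 fails.

1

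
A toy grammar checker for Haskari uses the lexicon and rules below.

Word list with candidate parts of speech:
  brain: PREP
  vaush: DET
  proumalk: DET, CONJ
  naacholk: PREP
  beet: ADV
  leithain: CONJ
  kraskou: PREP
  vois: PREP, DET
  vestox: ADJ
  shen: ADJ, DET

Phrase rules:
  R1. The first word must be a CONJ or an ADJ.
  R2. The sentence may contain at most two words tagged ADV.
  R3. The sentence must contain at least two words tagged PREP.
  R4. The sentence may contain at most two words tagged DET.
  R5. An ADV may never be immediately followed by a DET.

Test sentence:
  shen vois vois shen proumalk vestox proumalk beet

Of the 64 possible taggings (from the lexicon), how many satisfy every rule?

7

Candidates per position — 1:shen {ADJ,DET}; 2:vois {PREP,DET}; 3:vois {PREP,DET}; 4:shen {ADJ,DET}; 5:proumalk {DET,CONJ}; 6:vestox {ADJ}; 7:proumalk {DET,CONJ}; 8:beet {ADV}.
There are 64 candidate sequences in total.
Checking each against the rules leaves 7 sequences.
Count = 7.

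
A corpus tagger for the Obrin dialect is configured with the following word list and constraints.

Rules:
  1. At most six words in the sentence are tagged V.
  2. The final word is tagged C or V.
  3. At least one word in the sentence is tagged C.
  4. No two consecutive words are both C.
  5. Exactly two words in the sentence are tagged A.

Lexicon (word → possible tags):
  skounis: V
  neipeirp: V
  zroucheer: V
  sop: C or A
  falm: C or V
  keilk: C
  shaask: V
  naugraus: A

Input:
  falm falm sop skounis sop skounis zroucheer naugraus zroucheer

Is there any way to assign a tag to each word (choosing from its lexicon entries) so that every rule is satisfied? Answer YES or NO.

YES

Candidates per position — 1:falm {C,V}; 2:falm {C,V}; 3:sop {C,A}; 4:skounis {V}; 5:sop {C,A}; 6:skounis {V}; 7:zroucheer {V}; 8:naugraus {A}; 9:zroucheer {V}.
One satisfying assignment: C V C V A V V A V.
Verifying each rule — rule 1 holds; rule 2 holds; rule 3 holds; rule 4 holds; rule 5 holds.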